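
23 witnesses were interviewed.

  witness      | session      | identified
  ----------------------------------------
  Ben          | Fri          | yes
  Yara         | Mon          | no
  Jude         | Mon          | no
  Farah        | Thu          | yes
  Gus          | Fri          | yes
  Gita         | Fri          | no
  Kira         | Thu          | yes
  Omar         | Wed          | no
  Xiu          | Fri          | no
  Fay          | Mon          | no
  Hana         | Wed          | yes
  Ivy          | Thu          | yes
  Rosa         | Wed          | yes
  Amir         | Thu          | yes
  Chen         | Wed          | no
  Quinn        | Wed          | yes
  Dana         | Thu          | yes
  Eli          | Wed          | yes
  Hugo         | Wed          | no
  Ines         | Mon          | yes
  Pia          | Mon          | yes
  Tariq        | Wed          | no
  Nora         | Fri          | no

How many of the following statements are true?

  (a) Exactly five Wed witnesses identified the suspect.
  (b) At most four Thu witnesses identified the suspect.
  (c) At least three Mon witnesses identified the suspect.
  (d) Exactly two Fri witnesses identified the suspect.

(a) Wed: |A| = 8, |A ∩ B| = 4; needs |A ∩ B| = 5 — false.
(b) Thu: |A| = 5, |A ∩ B| = 5; needs |A ∩ B| ≤ 4 — false.
(c) Mon: |A| = 5, |A ∩ B| = 2; needs |A ∩ B| ≥ 3 — false.
(d) Fri: |A| = 5, |A ∩ B| = 2; needs |A ∩ B| = 2 — true.

1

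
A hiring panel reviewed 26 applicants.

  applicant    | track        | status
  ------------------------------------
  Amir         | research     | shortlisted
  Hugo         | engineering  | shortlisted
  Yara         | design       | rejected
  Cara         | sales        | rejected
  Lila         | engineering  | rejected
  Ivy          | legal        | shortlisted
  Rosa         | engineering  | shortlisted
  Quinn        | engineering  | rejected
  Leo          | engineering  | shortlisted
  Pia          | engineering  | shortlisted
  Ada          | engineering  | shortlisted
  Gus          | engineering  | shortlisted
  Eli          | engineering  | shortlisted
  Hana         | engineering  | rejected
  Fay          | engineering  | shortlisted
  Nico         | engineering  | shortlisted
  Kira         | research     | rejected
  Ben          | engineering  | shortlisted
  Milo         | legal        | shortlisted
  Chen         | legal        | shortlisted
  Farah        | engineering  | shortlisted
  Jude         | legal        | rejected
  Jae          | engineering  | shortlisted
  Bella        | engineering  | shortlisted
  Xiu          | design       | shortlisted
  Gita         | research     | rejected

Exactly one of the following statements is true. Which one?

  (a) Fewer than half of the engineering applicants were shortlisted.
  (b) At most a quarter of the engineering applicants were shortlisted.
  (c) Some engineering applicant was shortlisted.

(c)

|A| = 16, |A ∩ B| = 13, |A ∖ B| = 3.
(a) requires |A ∩ B| < |A ∖ B|: false.
(b) requires |A ∩ B| / |A| ≤ 1/4: false.
(c) requires A ∩ B ≠ ∅ (|A ∩ B| ≥ 1): true.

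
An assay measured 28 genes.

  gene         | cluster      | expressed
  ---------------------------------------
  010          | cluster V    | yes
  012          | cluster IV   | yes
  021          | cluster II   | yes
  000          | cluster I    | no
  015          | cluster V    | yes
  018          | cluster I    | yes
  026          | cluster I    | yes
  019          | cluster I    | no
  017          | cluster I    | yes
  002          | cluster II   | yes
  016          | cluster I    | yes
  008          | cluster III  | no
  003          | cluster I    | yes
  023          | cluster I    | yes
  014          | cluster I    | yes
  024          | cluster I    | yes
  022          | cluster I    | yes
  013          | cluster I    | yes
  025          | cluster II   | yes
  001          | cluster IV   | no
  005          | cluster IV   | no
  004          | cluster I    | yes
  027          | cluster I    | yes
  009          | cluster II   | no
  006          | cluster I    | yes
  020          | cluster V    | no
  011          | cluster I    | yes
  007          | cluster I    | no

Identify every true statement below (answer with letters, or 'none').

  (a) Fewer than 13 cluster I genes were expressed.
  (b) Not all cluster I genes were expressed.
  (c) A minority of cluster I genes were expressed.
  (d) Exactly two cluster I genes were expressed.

(b)

|A| = 17, |A ∩ B| = 14, |A ∖ B| = 3.
(a) |A ∩ B| < 13: fails.
(b) A ⊄ B (|A ∖ B| ≥ 1): holds.
(c) |A ∩ B| < |A ∖ B|: fails.
(d) |A ∩ B| = 2: fails.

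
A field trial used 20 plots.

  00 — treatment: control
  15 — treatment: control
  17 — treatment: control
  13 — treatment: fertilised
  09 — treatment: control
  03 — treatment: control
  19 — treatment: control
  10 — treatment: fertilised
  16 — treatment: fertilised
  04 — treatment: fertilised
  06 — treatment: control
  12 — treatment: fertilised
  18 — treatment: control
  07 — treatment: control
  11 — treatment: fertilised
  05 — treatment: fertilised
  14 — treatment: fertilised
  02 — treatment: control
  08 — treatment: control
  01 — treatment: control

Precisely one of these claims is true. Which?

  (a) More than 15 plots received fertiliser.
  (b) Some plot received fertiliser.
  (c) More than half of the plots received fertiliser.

(b)

|A| = 20, |A ∩ B| = 8, |A ∖ B| = 12.
(a) requires |A ∩ B| > 15: false.
(b) requires A ∩ B ≠ ∅ (|A ∩ B| ≥ 1): true.
(c) requires |A ∩ B| > |A ∖ B|: false.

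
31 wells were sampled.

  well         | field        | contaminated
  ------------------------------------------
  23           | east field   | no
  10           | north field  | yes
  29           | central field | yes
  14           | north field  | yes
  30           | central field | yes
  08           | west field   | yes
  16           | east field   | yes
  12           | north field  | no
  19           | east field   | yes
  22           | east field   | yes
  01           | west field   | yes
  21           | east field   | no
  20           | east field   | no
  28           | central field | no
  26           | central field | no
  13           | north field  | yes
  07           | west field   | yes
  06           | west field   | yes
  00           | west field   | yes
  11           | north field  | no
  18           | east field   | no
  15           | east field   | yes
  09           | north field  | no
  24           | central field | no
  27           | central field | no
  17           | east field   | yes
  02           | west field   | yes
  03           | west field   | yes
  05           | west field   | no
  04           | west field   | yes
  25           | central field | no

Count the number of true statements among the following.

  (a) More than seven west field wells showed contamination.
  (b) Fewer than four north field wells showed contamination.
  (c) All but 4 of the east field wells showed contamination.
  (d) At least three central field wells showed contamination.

(a) west field: |A| = 9, |A ∩ B| = 8; needs |A ∩ B| > 7 — true.
(b) north field: |A| = 6, |A ∩ B| = 3; needs |A ∩ B| < 4 — true.
(c) east field: |A| = 9, |A ∩ B| = 5; needs |A ∖ B| = 4 — true.
(d) central field: |A| = 7, |A ∩ B| = 2; needs |A ∩ B| ≥ 3 — false.

3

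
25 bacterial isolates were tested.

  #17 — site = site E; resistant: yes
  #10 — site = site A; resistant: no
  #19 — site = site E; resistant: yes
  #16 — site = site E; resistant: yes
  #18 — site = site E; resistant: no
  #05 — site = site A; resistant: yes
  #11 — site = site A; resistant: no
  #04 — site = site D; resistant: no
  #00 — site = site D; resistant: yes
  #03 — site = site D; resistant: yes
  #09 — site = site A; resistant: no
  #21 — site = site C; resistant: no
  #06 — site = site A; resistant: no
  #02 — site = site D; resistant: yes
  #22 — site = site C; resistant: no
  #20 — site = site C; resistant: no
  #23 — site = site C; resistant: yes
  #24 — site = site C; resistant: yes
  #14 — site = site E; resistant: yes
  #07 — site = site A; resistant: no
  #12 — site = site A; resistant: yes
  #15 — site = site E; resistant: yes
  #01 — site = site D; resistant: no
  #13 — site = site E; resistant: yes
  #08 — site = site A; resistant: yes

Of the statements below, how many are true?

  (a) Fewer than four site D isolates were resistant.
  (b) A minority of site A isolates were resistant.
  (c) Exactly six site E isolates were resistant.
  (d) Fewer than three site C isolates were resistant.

4

(a) site D: |A| = 5, |A ∩ B| = 3; needs |A ∩ B| < 4 — true.
(b) site A: |A| = 8, |A ∩ B| = 3; needs |A ∩ B| < |A ∖ B| — true.
(c) site E: |A| = 7, |A ∩ B| = 6; needs |A ∩ B| = 6 — true.
(d) site C: |A| = 5, |A ∩ B| = 2; needs |A ∩ B| < 3 — true.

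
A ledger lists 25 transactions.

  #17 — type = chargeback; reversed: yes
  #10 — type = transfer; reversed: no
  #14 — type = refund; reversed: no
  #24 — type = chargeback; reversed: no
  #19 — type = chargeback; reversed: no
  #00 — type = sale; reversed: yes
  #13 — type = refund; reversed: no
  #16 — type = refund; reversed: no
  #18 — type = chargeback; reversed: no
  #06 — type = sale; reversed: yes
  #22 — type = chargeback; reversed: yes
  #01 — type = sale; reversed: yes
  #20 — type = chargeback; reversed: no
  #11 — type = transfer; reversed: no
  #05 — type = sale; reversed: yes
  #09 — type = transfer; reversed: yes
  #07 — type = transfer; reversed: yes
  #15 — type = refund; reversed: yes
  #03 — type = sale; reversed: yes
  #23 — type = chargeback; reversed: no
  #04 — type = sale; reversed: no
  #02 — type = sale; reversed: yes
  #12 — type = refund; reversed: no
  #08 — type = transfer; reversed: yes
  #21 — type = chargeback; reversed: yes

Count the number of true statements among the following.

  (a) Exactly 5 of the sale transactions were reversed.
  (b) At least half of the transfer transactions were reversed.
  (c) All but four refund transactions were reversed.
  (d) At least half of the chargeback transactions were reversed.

2

(a) sale: |A| = 7, |A ∩ B| = 6; needs |A ∩ B| = 5 — false.
(b) transfer: |A| = 5, |A ∩ B| = 3; needs |A ∩ B| ≥ |A ∖ B| — true.
(c) refund: |A| = 5, |A ∩ B| = 1; needs |A ∖ B| = 4 — true.
(d) chargeback: |A| = 8, |A ∩ B| = 3; needs |A ∩ B| ≥ |A ∖ B| — false.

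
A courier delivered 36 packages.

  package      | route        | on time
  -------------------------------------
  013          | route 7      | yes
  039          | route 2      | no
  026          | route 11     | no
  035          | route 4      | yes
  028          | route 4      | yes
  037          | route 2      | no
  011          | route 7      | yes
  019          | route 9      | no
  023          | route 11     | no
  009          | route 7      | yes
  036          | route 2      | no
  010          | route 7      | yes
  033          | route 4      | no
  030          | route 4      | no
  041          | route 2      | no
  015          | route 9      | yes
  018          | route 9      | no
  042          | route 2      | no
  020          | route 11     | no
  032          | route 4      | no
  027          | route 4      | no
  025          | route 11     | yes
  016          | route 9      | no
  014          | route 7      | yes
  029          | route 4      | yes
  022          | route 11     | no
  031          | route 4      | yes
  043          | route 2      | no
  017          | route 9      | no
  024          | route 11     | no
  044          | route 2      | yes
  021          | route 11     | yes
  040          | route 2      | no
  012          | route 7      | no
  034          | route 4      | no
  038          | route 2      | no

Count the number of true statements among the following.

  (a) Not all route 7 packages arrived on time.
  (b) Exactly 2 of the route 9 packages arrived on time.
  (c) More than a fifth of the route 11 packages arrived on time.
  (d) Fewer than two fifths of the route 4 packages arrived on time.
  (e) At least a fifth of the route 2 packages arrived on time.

2

(a) route 7: |A| = 6, |A ∩ B| = 5; needs A ⊄ B (|A ∖ B| ≥ 1) — true.
(b) route 9: |A| = 5, |A ∩ B| = 1; needs |A ∩ B| = 2 — false.
(c) route 11: |A| = 7, |A ∩ B| = 2; needs |A ∩ B| / |A| > 1/5 — true.
(d) route 4: |A| = 9, |A ∩ B| = 4; needs |A ∩ B| / |A| < 2/5 — false.
(e) route 2: |A| = 9, |A ∩ B| = 1; needs |A ∩ B| / |A| ≥ 1/5 — false.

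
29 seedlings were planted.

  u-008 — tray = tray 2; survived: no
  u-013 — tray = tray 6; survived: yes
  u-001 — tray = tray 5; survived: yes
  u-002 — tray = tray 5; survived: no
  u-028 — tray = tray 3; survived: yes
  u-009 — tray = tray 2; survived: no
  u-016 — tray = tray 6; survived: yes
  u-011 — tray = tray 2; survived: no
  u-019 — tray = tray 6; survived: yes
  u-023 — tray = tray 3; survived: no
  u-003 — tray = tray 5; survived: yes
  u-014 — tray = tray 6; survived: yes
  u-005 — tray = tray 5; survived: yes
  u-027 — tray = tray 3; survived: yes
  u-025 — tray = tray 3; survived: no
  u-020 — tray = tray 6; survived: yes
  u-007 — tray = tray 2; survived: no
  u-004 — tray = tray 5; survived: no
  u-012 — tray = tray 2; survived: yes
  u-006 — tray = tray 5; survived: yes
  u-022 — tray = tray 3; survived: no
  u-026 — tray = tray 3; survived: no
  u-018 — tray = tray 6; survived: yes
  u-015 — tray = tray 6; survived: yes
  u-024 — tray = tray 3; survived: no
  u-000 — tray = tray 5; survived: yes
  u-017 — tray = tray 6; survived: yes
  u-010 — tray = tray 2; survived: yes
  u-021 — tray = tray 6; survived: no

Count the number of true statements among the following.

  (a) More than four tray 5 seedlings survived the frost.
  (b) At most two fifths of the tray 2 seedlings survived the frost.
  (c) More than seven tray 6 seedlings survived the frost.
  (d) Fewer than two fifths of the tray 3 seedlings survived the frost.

4

(a) tray 5: |A| = 7, |A ∩ B| = 5; needs |A ∩ B| > 4 — true.
(b) tray 2: |A| = 6, |A ∩ B| = 2; needs |A ∩ B| / |A| ≤ 2/5 — true.
(c) tray 6: |A| = 9, |A ∩ B| = 8; needs |A ∩ B| > 7 — true.
(d) tray 3: |A| = 7, |A ∩ B| = 2; needs |A ∩ B| / |A| < 2/5 — true.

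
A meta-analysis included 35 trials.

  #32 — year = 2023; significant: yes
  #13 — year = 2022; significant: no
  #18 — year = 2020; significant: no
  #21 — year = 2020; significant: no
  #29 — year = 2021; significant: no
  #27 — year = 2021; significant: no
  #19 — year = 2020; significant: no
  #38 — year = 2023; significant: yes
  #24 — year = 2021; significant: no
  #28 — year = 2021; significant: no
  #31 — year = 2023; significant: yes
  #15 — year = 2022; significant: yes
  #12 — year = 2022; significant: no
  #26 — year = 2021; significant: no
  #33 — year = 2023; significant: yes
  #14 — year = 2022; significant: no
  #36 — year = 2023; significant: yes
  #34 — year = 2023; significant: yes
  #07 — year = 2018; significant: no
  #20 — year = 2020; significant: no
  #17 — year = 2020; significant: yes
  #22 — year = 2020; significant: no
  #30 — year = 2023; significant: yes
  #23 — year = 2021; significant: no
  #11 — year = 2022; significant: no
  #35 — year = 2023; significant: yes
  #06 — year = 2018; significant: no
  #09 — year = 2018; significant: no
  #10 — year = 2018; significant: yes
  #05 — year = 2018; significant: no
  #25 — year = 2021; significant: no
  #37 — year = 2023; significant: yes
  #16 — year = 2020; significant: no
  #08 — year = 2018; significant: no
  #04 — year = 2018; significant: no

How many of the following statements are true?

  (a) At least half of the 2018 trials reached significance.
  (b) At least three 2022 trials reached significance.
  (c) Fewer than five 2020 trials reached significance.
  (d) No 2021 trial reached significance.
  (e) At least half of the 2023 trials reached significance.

(a) 2018: |A| = 7, |A ∩ B| = 1; needs |A ∩ B| ≥ |A ∖ B| — false.
(b) 2022: |A| = 5, |A ∩ B| = 1; needs |A ∩ B| ≥ 3 — false.
(c) 2020: |A| = 7, |A ∩ B| = 1; needs |A ∩ B| < 5 — true.
(d) 2021: |A| = 7, |A ∩ B| = 0; needs A ∩ B = ∅ (|A ∩ B| = 0) — true.
(e) 2023: |A| = 9, |A ∩ B| = 9; needs |A ∩ B| ≥ |A ∖ B| — true.

3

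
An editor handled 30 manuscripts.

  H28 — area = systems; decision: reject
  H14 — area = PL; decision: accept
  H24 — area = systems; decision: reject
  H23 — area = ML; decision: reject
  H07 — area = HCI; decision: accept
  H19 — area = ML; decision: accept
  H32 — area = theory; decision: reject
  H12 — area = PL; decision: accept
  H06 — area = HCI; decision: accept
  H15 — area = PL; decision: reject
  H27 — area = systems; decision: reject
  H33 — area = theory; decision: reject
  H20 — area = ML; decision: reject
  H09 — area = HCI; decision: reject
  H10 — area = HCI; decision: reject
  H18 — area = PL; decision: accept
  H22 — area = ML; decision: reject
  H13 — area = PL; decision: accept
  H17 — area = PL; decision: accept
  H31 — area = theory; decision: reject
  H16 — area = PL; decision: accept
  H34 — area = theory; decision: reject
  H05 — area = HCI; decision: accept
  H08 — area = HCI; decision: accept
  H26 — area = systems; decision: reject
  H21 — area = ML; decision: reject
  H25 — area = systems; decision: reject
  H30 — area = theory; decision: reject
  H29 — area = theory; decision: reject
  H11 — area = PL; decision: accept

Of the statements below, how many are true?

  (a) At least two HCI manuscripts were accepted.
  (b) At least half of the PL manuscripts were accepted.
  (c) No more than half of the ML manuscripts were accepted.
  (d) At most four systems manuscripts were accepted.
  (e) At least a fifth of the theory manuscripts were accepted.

4

(a) HCI: |A| = 6, |A ∩ B| = 4; needs |A ∩ B| ≥ 2 — true.
(b) PL: |A| = 8, |A ∩ B| = 7; needs |A ∩ B| ≥ |A ∖ B| — true.
(c) ML: |A| = 5, |A ∩ B| = 1; needs |A ∩ B| ≤ |A ∖ B| — true.
(d) systems: |A| = 5, |A ∩ B| = 0; needs |A ∩ B| ≤ 4 — true.
(e) theory: |A| = 6, |A ∩ B| = 0; needs |A ∩ B| / |A| ≥ 1/5 — false.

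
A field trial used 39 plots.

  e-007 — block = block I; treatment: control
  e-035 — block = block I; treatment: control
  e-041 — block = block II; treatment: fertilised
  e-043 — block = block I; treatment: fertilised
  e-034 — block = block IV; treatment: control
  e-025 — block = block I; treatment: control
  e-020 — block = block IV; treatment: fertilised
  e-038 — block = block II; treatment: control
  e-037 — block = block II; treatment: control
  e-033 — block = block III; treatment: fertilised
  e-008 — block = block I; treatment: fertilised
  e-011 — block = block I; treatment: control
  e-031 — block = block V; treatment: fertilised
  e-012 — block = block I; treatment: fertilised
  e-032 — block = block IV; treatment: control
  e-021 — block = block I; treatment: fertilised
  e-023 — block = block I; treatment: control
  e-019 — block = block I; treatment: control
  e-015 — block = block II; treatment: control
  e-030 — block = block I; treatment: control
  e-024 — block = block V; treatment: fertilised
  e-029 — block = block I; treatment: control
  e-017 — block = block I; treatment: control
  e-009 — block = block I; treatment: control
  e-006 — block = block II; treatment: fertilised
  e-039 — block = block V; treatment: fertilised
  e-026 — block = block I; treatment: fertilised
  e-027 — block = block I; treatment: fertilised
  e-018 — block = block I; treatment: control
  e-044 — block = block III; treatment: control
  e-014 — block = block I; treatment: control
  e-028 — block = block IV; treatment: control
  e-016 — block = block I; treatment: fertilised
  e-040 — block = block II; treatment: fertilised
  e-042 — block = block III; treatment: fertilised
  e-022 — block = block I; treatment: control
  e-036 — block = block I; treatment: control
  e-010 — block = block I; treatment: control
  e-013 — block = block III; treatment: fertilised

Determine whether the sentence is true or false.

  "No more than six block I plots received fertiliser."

'No more than six block I plots received fertiliser' holds iff |A ∩ B| ≤ 6.
|A| = 22, |A ∩ B| = 7, |A ∖ B| = 15.
|A ∩ B| = 7, so the statement is false.

False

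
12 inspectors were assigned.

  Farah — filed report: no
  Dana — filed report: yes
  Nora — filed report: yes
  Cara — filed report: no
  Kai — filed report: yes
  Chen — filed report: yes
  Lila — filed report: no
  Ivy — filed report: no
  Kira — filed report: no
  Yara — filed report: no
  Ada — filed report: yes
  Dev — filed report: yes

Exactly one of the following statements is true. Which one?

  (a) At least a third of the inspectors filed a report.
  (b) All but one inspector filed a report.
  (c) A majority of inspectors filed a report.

|A| = 12, |A ∩ B| = 6, |A ∖ B| = 6.
(a) requires |A ∩ B| / |A| ≥ 1/3: true.
(b) requires |A ∖ B| = 1: false.
(c) requires |A ∩ B| > |A ∖ B|: false.

(a)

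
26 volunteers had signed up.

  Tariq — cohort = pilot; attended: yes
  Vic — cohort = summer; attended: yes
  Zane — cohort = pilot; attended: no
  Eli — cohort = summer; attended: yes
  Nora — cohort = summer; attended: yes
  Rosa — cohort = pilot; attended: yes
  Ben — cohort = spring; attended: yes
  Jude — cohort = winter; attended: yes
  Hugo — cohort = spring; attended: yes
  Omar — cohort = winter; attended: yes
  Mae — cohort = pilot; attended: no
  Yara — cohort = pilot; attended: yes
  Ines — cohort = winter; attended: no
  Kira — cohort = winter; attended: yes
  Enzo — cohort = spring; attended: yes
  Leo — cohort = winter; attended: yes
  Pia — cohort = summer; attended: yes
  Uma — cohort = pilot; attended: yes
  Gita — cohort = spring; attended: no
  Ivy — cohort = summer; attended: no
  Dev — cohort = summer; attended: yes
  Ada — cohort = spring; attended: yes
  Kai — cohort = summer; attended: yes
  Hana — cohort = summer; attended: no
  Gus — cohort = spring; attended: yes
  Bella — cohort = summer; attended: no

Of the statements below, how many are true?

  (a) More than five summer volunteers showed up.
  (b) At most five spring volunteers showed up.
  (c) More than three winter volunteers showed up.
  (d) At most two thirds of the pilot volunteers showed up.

4

(a) summer: |A| = 9, |A ∩ B| = 6; needs |A ∩ B| > 5 — true.
(b) spring: |A| = 6, |A ∩ B| = 5; needs |A ∩ B| ≤ 5 — true.
(c) winter: |A| = 5, |A ∩ B| = 4; needs |A ∩ B| > 3 — true.
(d) pilot: |A| = 6, |A ∩ B| = 4; needs |A ∩ B| / |A| ≤ 2/3 — true.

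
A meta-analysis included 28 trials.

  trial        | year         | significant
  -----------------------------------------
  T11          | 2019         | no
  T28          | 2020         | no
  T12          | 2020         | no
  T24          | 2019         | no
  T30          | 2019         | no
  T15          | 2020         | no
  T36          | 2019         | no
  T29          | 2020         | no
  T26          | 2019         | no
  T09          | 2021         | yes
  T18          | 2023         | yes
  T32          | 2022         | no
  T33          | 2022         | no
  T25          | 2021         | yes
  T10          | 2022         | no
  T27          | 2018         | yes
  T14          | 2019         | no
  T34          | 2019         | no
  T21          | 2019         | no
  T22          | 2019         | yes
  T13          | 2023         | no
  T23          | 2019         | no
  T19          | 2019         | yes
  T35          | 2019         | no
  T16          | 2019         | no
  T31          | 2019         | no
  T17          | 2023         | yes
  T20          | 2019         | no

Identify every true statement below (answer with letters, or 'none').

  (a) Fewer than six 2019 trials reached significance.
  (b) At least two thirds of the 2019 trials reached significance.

|A| = 15, |A ∩ B| = 2, |A ∖ B| = 13.
(a) |A ∩ B| < 6: holds.
(b) |A ∩ B| / |A| ≥ 2/3: fails.

(a)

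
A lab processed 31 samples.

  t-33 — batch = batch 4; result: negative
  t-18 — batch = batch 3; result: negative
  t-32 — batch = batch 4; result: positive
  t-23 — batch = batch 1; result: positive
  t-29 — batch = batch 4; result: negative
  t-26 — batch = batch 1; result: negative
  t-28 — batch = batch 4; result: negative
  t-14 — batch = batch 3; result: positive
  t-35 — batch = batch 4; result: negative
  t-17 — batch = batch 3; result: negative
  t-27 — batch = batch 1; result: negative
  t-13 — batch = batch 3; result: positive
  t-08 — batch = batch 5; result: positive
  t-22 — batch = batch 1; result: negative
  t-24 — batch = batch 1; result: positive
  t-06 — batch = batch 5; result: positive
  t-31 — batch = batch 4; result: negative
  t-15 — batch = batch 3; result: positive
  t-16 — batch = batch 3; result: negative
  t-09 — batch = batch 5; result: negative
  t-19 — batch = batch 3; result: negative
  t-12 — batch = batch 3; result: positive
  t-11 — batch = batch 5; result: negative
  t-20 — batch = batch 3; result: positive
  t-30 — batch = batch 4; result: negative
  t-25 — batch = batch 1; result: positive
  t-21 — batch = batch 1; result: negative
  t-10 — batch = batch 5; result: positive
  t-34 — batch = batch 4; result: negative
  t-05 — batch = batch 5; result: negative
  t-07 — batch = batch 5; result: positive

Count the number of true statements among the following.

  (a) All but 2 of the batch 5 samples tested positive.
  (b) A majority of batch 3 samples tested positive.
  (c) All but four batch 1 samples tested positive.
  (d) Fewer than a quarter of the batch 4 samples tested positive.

3

(a) batch 5: |A| = 7, |A ∩ B| = 4; needs |A ∖ B| = 2 — false.
(b) batch 3: |A| = 9, |A ∩ B| = 5; needs |A ∩ B| > |A ∖ B| — true.
(c) batch 1: |A| = 7, |A ∩ B| = 3; needs |A ∖ B| = 4 — true.
(d) batch 4: |A| = 8, |A ∩ B| = 1; needs |A ∩ B| / |A| < 1/4 — true.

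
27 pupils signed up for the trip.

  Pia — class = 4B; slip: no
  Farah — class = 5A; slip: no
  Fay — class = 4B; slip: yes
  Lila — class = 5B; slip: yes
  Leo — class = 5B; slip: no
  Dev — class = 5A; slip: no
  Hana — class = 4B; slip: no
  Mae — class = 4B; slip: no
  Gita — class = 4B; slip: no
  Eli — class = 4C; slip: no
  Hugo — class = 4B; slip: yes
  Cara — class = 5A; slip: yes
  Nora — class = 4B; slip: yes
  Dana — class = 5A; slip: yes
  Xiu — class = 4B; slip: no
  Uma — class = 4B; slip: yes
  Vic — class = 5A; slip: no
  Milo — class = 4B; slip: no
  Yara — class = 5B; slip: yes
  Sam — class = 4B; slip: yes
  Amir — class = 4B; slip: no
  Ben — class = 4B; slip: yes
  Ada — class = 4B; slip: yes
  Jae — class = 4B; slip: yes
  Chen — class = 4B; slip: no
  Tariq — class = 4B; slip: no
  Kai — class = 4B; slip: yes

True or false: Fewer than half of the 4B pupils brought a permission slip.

False

Truth condition: |A ∩ B| < |A ∖ B|.
|A| = 18, |A ∩ B| = 9, |A ∖ B| = 9.
9 = 9, so the statement is false.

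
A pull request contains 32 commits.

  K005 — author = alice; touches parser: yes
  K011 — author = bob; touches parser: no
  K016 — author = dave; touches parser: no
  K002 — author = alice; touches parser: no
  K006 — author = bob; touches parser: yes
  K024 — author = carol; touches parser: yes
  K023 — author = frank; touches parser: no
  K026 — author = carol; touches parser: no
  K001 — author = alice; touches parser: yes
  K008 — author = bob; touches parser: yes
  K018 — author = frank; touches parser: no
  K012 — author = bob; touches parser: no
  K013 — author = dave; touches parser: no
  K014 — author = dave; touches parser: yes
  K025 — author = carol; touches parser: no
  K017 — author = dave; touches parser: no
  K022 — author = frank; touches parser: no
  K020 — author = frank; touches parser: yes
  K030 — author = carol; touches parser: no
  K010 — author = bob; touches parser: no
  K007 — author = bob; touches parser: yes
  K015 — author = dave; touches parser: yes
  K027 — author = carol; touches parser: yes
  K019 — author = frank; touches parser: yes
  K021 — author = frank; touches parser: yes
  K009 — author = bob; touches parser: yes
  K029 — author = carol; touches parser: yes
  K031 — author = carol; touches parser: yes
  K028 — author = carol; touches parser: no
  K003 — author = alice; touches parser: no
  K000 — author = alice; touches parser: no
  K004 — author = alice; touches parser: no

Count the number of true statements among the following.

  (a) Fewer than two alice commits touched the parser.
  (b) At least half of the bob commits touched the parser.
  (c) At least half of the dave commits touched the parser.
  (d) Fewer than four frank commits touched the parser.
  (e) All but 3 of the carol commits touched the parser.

2

(a) alice: |A| = 6, |A ∩ B| = 2; needs |A ∩ B| < 2 — false.
(b) bob: |A| = 7, |A ∩ B| = 4; needs |A ∩ B| ≥ |A ∖ B| — true.
(c) dave: |A| = 5, |A ∩ B| = 2; needs |A ∩ B| ≥ |A ∖ B| — false.
(d) frank: |A| = 6, |A ∩ B| = 3; needs |A ∩ B| < 4 — true.
(e) carol: |A| = 8, |A ∩ B| = 4; needs |A ∖ B| = 3 — false.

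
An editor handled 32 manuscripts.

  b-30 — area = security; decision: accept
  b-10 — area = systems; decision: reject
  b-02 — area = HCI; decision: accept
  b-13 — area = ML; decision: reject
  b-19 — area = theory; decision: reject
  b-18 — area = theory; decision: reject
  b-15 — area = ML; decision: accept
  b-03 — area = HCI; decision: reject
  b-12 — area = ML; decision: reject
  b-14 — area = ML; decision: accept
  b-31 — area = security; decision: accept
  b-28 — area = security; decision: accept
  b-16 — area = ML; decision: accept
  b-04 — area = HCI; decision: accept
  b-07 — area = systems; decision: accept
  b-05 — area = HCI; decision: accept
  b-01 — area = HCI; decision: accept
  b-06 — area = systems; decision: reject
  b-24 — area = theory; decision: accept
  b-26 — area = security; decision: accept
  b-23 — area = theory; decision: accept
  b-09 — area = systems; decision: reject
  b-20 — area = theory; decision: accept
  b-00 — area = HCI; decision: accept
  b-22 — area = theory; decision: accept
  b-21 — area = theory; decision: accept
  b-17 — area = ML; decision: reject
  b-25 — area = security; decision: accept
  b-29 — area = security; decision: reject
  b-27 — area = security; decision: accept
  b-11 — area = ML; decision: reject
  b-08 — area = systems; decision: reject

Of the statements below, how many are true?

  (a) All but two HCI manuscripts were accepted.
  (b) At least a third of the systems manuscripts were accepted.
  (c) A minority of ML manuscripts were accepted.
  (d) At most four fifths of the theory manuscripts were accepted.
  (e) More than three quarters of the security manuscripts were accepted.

(a) HCI: |A| = 6, |A ∩ B| = 5; needs |A ∖ B| = 2 — false.
(b) systems: |A| = 5, |A ∩ B| = 1; needs |A ∩ B| / |A| ≥ 1/3 — false.
(c) ML: |A| = 7, |A ∩ B| = 3; needs |A ∩ B| < |A ∖ B| — true.
(d) theory: |A| = 7, |A ∩ B| = 5; needs |A ∩ B| / |A| ≤ 4/5 — true.
(e) security: |A| = 7, |A ∩ B| = 6; needs |A ∩ B| / |A| > 3/4 — true.

3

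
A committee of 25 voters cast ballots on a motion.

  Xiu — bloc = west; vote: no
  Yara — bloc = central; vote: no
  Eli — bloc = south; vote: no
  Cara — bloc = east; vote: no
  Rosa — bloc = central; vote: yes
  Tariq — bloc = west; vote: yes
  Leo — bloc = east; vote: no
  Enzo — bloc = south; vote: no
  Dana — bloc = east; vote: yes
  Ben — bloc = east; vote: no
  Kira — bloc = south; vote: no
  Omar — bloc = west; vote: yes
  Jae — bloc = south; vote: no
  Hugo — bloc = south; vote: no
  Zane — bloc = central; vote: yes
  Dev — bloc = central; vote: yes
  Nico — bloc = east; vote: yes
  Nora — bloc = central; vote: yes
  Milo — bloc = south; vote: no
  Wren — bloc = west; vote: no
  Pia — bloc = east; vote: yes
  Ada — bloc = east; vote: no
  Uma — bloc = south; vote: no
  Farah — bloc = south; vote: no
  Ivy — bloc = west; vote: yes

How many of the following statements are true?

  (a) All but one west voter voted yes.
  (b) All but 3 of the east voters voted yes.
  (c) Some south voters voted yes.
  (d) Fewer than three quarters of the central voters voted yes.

0

(a) west: |A| = 5, |A ∩ B| = 3; needs |A ∖ B| = 1 — false.
(b) east: |A| = 7, |A ∩ B| = 3; needs |A ∖ B| = 3 — false.
(c) south: |A| = 8, |A ∩ B| = 0; needs A ∩ B ≠ ∅ (|A ∩ B| ≥ 1) — false.
(d) central: |A| = 5, |A ∩ B| = 4; needs |A ∩ B| / |A| < 3/4 — false.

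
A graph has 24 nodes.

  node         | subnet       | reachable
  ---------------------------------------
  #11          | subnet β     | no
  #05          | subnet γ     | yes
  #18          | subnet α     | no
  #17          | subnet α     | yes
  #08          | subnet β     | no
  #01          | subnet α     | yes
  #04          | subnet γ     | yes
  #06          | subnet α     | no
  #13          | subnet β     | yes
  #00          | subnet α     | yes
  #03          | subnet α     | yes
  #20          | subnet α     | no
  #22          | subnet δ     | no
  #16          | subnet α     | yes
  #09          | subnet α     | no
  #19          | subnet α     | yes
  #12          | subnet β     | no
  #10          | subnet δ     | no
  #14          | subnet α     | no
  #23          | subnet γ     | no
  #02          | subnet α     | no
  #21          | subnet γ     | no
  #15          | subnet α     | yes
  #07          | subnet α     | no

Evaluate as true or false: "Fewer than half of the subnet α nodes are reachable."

Truth condition: |A ∩ B| < |A ∖ B|.
A (the restrictor) = {#18, #17, #01, #06, #00, #03, #20, #16, #09, #19, #14, #02, #15, #07}, |A| = 14.
A ∩ B = {#17, #01, #00, #03, #16, #19, #15}, so |A ∩ B| = 7.
A ∖ B = {#18, #06, #20, #09, #14, #02, #07}, so |A ∖ B| = 7.
7 = 7, so the statement is false.

False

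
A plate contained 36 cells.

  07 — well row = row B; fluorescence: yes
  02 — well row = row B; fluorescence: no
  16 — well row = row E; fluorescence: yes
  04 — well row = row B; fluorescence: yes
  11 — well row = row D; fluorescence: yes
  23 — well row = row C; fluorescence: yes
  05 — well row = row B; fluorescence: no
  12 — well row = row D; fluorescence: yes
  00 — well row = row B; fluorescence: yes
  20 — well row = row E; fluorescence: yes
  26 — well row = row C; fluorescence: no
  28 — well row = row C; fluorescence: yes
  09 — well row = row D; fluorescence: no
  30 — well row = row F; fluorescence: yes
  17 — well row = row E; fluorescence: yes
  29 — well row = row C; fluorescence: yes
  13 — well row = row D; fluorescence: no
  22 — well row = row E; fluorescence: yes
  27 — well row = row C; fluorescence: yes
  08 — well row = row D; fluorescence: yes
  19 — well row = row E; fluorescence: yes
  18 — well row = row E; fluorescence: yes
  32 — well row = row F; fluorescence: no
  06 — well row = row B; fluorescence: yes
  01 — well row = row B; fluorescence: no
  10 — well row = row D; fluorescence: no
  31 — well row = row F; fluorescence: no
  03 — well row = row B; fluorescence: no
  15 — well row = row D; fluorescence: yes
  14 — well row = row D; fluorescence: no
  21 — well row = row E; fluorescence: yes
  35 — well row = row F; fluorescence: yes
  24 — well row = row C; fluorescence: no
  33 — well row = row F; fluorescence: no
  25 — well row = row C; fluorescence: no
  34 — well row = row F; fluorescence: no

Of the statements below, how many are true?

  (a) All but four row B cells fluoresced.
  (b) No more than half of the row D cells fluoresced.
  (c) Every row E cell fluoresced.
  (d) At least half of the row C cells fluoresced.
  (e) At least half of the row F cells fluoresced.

4

(a) row B: |A| = 8, |A ∩ B| = 4; needs |A ∖ B| = 4 — true.
(b) row D: |A| = 8, |A ∩ B| = 4; needs |A ∩ B| ≤ |A ∖ B| — true.
(c) row E: |A| = 7, |A ∩ B| = 7; needs A ⊆ B, i.e. every element of A is in B (|A ∖ B| = 0) — true.
(d) row C: |A| = 7, |A ∩ B| = 4; needs |A ∩ B| ≥ |A ∖ B| — true.
(e) row F: |A| = 6, |A ∩ B| = 2; needs |A ∩ B| ≥ |A ∖ B| — false.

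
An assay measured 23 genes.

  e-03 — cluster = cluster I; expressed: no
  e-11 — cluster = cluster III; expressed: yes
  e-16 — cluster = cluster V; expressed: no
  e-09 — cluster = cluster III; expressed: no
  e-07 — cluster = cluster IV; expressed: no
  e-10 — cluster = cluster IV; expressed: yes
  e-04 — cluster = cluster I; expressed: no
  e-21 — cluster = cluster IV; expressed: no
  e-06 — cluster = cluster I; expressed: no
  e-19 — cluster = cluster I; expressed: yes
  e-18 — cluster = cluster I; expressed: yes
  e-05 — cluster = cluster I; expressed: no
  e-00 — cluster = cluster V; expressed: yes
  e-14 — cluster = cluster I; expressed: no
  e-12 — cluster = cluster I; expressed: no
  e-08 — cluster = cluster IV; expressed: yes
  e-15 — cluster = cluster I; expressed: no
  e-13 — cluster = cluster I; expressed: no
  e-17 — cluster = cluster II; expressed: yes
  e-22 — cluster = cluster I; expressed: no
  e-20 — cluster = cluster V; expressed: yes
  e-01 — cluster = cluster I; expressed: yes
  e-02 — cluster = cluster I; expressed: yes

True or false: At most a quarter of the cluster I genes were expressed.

Truth condition: |A ∩ B| / |A| ≤ 1/4.
A (the restrictor) = {e-03, e-04, e-06, e-19, e-18, e-05, e-14, e-12, e-15, e-13, e-22, e-01, e-02}, |A| = 13.
A ∩ B = {e-19, e-18, e-01, e-02}, so |A ∩ B| = 4.
A ∖ B = {e-03, e-04, e-06, e-05, e-14, e-12, e-15, e-13, e-22}, so |A ∖ B| = 9.
|A ∩ B|/|A| = 4/13, so the statement is false.

False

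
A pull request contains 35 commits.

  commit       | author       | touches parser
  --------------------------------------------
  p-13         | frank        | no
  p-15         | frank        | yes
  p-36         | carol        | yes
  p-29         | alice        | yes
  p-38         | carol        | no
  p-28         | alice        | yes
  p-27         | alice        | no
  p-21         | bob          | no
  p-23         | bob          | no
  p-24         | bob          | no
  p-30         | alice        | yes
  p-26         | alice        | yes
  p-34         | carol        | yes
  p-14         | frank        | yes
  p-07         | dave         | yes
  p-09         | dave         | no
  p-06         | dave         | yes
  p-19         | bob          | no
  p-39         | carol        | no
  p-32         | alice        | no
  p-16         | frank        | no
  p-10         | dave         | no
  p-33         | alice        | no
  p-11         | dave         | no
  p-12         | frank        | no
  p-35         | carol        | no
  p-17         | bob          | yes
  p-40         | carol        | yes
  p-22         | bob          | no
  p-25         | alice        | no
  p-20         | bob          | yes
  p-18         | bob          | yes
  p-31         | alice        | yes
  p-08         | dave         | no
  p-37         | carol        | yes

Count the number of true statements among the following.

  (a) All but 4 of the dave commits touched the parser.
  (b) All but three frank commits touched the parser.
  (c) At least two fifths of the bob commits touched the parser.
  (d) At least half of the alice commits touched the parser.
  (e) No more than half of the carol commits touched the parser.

3

(a) dave: |A| = 6, |A ∩ B| = 2; needs |A ∖ B| = 4 — true.
(b) frank: |A| = 5, |A ∩ B| = 2; needs |A ∖ B| = 3 — true.
(c) bob: |A| = 8, |A ∩ B| = 3; needs |A ∩ B| / |A| ≥ 2/5 — false.
(d) alice: |A| = 9, |A ∩ B| = 5; needs |A ∩ B| ≥ |A ∖ B| — true.
(e) carol: |A| = 7, |A ∩ B| = 4; needs |A ∩ B| ≤ |A ∖ B| — false.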